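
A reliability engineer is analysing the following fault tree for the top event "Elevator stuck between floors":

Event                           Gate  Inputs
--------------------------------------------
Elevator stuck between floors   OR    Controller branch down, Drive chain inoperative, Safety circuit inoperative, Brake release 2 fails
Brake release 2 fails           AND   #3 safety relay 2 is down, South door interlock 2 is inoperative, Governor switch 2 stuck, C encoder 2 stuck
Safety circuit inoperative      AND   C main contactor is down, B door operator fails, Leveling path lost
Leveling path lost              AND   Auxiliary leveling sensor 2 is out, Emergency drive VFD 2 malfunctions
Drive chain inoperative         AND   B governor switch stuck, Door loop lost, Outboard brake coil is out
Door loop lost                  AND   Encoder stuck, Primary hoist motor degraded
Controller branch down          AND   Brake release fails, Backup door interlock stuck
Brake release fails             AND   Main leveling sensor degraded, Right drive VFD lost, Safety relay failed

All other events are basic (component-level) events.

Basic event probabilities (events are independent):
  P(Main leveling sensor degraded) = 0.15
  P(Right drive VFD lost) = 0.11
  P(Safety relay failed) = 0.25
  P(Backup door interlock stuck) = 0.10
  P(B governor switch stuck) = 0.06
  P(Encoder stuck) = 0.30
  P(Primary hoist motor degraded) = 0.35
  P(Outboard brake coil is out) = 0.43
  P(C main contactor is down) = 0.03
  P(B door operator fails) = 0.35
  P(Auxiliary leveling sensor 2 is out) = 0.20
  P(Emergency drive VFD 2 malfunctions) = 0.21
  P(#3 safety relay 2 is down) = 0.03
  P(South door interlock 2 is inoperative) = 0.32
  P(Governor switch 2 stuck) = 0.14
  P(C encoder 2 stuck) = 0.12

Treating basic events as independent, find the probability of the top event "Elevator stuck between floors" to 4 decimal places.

P(Brake release fails) [AND] = 0.15 × 0.11 × 0.25 = 0.004125
P(Controller branch down) [AND] = 0.004125 × 0.10 = 0.000413
P(Door loop lost) [AND] = 0.30 × 0.35 = 0.105000
P(Drive chain inoperative) [AND] = 0.06 × 0.105000 × 0.43 = 0.002709
P(Leveling path lost) [AND] = 0.20 × 0.21 = 0.042000
P(Safety circuit inoperative) [AND] = 0.03 × 0.35 × 0.042000 = 0.000441
P(Brake release 2 fails) [AND] = 0.03 × 0.32 × 0.14 × 0.12 = 0.000161
P(Elevator stuck between floors) [OR] = 1 − (1−0.000413) × (1−0.002709) × (1−0.000441) × (1−0.000161) = 0.003721
Rounded to 4 decimal places: P(Elevator stuck between floors) ≈ 0.0037.

0.0037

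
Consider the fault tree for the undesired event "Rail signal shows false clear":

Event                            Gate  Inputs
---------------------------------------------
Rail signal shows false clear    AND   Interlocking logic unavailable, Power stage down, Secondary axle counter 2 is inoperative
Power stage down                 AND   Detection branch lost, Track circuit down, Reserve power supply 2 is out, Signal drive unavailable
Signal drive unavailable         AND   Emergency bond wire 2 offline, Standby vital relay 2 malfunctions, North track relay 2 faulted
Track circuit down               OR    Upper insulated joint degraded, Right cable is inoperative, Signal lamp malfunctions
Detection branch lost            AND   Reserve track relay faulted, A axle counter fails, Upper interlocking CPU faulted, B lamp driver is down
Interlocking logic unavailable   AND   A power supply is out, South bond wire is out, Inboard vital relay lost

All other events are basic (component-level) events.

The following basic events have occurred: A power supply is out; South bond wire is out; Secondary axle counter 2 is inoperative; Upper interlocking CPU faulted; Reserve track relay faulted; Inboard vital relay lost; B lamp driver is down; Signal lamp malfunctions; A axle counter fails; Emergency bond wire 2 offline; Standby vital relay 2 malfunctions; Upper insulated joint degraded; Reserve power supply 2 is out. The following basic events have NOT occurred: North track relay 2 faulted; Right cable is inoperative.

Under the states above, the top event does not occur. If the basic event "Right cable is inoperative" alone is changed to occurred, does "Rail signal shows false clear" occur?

No

Counterfactual: set "Right cable is inoperative" to occurred.
Interlocking logic unavailable [AND]: A power supply is out=occurs, South bond wire is out=occurs, Inboard vital relay lost=occurs → all inputs occur → occurs.
Detection branch lost [AND]: Reserve track relay faulted=occurs, A axle counter fails=occurs, Upper interlocking CPU faulted=occurs, B lamp driver is down=occurs → all inputs occur → occurs.
Track circuit down [OR]: Upper insulated joint degraded=occurs, Right cable is inoperative=occurs, Signal lamp malfunctions=occurs → at least one input occurs → occurs.
Signal drive unavailable [AND]: Emergency bond wire 2 offline=occurs, Standby vital relay 2 malfunctions=occurs, North track relay 2 faulted=not → not all inputs occur → does not occur.
Power stage down [AND]: Detection branch lost=occurs, Track circuit down=occurs, Reserve power supply 2 is out=occurs, Signal drive unavailable=not → not all inputs occur → does not occur.
Rail signal shows false clear [AND]: Interlocking logic unavailable=occurs, Power stage down=not, Secondary axle counter 2 is inoperative=occurs → not all inputs occur → does not occur.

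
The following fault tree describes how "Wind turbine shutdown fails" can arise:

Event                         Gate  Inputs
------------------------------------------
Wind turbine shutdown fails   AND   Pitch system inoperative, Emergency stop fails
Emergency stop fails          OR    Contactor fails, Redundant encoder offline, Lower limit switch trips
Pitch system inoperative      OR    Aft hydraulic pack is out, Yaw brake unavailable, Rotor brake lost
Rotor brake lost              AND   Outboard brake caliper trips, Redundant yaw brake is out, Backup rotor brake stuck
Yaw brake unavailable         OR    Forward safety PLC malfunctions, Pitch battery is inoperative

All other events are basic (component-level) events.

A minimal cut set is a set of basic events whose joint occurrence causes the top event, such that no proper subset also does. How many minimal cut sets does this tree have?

Yaw brake unavailable [OR]: union of children's cut sets → 2 cut set(s).
Rotor brake lost [AND]: one cut set from each child combined → 1 × 1 × 1 = 1 cut set(s).
Pitch system inoperative [OR]: union of children's cut sets → 4 cut set(s).
Emergency stop fails [OR]: union of children's cut sets → 3 cut set(s).
Wind turbine shutdown fails [AND]: one cut set from each child combined → 4 × 3 = 12 cut set(s).

12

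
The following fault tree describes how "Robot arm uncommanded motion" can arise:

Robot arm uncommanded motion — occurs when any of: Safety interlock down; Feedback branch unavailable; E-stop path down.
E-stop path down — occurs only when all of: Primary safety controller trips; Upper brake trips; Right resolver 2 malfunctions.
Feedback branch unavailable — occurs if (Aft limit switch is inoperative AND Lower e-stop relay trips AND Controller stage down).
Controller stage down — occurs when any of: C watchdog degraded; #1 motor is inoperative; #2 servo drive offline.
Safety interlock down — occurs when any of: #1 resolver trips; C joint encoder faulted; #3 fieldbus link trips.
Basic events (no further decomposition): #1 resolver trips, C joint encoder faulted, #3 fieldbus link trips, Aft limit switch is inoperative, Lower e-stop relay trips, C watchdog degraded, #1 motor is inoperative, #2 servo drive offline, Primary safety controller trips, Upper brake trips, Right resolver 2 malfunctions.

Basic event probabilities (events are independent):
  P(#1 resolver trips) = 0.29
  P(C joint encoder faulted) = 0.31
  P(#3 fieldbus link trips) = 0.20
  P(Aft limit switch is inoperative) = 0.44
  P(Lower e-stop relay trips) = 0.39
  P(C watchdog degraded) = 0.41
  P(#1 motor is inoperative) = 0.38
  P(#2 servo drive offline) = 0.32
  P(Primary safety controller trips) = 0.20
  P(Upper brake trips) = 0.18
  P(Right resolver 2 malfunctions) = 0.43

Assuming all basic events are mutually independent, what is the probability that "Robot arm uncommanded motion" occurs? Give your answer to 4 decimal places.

P(Safety interlock down) [OR] = 1 − (1−0.29) × (1−0.31) × (1−0.20) = 0.608080
P(Controller stage down) [OR] = 1 − (1−0.41) × (1−0.38) × (1−0.32) = 0.751256
P(Feedback branch unavailable) [AND] = 0.44 × 0.39 × 0.751256 = 0.128916
P(E-stop path down) [AND] = 0.20 × 0.18 × 0.43 = 0.015480
P(Robot arm uncommanded motion) [OR] = 1 − (1−0.608080) × (1−0.128916) × (1−0.015480) = 0.663890
Rounded to 4 decimal places: P(Robot arm uncommanded motion) ≈ 0.6639.

0.6639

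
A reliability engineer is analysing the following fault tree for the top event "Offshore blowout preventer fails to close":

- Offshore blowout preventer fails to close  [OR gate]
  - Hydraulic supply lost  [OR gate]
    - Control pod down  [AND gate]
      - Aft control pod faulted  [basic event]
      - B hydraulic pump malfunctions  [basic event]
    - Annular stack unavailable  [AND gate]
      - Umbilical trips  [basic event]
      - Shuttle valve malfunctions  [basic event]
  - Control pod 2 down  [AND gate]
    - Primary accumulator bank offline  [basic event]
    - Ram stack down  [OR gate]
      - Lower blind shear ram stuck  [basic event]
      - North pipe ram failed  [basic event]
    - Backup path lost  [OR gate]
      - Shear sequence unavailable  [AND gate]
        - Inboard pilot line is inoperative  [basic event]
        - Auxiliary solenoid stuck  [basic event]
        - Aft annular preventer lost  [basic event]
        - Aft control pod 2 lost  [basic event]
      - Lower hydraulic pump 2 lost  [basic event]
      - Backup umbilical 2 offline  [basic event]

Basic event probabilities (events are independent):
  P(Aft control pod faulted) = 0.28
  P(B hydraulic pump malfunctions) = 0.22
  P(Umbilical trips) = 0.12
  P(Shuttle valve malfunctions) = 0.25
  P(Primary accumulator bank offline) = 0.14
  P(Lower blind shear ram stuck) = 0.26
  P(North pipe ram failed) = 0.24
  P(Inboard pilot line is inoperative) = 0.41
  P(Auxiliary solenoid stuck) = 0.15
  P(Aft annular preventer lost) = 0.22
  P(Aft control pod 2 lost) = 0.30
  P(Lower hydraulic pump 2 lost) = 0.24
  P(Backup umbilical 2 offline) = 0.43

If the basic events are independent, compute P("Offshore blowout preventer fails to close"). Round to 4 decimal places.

0.1215

P(Control pod down) [AND] = 0.28 × 0.22 = 0.061600
P(Annular stack unavailable) [AND] = 0.12 × 0.25 = 0.030000
P(Hydraulic supply lost) [OR] = 1 − (1−0.061600) × (1−0.030000) = 0.089752
P(Ram stack down) [OR] = 1 − (1−0.26) × (1−0.24) = 0.437600
P(Shear sequence unavailable) [AND] = 0.41 × 0.15 × 0.22 × 0.30 = 0.004059
P(Backup path lost) [OR] = 1 − (1−0.004059) × (1−0.24) × (1−0.43) = 0.568558
P(Control pod 2 down) [AND] = 0.14 × 0.437600 × 0.568558 = 0.034832
P(Offshore blowout preventer fails to close) [OR] = 1 − (1−0.089752) × (1−0.034832) = 0.121458
Rounded to 4 decimal places: P(Offshore blowout preventer fails to close) ≈ 0.1215.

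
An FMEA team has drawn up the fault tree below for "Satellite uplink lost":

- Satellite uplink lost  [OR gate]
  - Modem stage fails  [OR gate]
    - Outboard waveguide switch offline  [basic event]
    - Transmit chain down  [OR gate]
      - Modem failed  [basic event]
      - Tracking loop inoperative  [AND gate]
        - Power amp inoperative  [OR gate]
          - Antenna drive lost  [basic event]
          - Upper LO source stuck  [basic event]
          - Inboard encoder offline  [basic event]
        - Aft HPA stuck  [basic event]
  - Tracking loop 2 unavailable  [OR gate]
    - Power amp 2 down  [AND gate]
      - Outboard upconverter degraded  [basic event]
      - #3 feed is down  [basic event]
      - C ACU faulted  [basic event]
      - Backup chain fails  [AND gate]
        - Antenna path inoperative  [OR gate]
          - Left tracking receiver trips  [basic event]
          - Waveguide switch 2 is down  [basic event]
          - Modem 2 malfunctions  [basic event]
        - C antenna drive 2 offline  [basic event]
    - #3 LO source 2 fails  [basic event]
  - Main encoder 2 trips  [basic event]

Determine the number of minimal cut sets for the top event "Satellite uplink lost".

Power amp inoperative [OR]: union of children's cut sets → 3 cut set(s).
Tracking loop inoperative [AND]: one cut set from each child combined → 3 × 1 = 3 cut set(s).
Transmit chain down [OR]: union of children's cut sets → 4 cut set(s).
Modem stage fails [OR]: union of children's cut sets → 5 cut set(s).
Antenna path inoperative [OR]: union of children's cut sets → 3 cut set(s).
Backup chain fails [AND]: one cut set from each child combined → 3 × 1 = 3 cut set(s).
Power amp 2 down [AND]: one cut set from each child combined → 1 × 1 × 1 × 3 = 3 cut set(s).
Tracking loop 2 unavailable [OR]: union of children's cut sets → 4 cut set(s).
Satellite uplink lost [OR]: union of children's cut sets → 10 cut set(s).
Minimal cut sets: {Outboard waveguide switch offline}; {Modem failed}; {Aft HPA stuck, Antenna drive lost}; {Aft HPA stuck, Upper LO source stuck}; {Aft HPA stuck, Inboard encoder offline}; {#3 feed is down, C ACU faulted, C antenna drive 2 offline, Left tracking receiver trips, Outboard upconverter degraded}; {#3 feed is down, C ACU faulted, C antenna drive 2 offline, Outboard upconverter degraded, Waveguide switch 2 is down}; {#3 feed is down, C ACU faulted, C antenna drive 2 offline, Modem 2 malfunctions, Outboard upconverter degraded}; {#3 LO source 2 fails}; {Main encoder 2 trips}.

10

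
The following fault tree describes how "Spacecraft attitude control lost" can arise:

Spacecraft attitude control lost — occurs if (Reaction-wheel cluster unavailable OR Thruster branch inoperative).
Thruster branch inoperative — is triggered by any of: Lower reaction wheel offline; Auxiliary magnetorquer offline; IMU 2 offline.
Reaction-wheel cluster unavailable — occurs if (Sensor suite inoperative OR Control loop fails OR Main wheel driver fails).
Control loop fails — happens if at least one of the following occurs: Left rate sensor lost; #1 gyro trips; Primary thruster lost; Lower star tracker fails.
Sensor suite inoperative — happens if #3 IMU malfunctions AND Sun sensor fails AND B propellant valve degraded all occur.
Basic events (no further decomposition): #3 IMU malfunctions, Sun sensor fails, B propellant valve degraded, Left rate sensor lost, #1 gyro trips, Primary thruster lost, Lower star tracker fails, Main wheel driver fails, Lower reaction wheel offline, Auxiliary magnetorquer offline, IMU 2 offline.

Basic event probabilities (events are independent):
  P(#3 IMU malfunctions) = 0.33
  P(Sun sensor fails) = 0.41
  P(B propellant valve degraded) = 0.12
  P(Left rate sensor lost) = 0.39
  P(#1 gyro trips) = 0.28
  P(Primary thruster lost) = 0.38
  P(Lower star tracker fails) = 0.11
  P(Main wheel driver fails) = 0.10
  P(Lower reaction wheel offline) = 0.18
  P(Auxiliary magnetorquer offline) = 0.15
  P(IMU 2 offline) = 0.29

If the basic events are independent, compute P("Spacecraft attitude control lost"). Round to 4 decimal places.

P(Sensor suite inoperative) [AND] = 0.33 × 0.41 × 0.12 = 0.016236
P(Control loop fails) [OR] = 1 − (1−0.39) × (1−0.28) × (1−0.38) × (1−0.11) = 0.757649
P(Reaction-wheel cluster unavailable) [OR] = 1 − (1−0.016236) × (1−0.757649) × (1−0.10) = 0.785425
P(Thruster branch inoperative) [OR] = 1 − (1−0.18) × (1−0.15) × (1−0.29) = 0.505130
P(Spacecraft attitude control lost) [OR] = 1 − (1−0.785425) × (1−0.505130) = 0.893813
Rounded to 4 decimal places: P(Spacecraft attitude control lost) ≈ 0.8938.

0.8938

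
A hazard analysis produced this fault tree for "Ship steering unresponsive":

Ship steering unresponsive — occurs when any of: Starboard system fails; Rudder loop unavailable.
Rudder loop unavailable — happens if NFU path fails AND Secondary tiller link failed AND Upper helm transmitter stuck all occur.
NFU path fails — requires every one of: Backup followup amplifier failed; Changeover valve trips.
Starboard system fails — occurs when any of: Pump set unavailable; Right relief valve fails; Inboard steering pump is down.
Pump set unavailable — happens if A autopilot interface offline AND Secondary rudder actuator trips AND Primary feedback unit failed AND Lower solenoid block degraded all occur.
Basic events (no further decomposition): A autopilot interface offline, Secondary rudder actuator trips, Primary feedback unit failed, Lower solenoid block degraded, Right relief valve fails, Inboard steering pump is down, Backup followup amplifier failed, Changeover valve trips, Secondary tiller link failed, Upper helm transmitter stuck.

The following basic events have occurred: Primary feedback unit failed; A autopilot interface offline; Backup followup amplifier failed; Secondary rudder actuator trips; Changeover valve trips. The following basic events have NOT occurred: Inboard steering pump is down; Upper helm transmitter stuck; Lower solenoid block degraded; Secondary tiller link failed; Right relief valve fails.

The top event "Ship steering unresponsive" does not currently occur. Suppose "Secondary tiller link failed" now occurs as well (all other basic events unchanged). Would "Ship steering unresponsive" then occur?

Counterfactual: set "Secondary tiller link failed" to occurred.
Pump set unavailable [AND]: A autopilot interface offline=occurs, Secondary rudder actuator trips=occurs, Primary feedback unit failed=occurs, Lower solenoid block degraded=not → not all inputs occur → does not occur.
Starboard system fails [OR]: Pump set unavailable=not, Right relief valve fails=not, Inboard steering pump is down=not → no input occurs → does not occur.
NFU path fails [AND]: Backup followup amplifier failed=occurs, Changeover valve trips=occurs → all inputs occur → occurs.
Rudder loop unavailable [AND]: NFU path fails=occurs, Secondary tiller link failed=occurs, Upper helm transmitter stuck=not → not all inputs occur → does not occur.
Ship steering unresponsive [OR]: Starboard system fails=not, Rudder loop unavailable=not → no input occurs → does not occur.

No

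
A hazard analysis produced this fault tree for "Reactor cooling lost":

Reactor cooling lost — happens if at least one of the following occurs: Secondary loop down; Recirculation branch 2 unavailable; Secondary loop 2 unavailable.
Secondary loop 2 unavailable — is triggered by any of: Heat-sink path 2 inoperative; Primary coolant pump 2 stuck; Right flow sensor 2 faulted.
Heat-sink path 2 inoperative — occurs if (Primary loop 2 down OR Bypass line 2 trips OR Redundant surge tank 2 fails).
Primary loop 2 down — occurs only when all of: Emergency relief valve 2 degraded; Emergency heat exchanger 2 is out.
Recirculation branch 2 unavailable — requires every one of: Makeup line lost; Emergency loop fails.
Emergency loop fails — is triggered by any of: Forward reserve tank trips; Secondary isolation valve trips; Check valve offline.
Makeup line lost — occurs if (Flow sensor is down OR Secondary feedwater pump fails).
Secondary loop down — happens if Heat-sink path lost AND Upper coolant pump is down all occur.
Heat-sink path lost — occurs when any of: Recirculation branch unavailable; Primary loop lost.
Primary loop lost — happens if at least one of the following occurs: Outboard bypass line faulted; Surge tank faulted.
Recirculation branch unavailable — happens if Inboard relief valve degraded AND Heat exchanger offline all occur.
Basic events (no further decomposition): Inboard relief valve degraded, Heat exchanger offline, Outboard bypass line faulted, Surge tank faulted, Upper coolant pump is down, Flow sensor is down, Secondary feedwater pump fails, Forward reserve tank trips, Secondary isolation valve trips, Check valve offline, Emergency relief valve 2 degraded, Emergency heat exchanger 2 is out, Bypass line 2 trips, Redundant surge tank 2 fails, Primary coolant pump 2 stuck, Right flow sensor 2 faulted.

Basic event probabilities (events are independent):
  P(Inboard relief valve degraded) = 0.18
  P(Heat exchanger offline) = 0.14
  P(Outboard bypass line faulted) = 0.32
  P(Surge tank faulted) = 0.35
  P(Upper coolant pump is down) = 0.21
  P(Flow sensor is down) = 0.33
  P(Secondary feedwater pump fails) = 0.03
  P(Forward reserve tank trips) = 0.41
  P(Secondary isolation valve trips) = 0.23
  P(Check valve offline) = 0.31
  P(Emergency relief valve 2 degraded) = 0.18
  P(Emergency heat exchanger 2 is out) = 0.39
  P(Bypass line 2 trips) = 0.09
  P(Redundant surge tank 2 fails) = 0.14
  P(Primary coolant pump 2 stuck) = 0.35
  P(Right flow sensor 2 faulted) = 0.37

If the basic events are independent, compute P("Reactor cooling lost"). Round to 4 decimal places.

0.8007

P(Recirculation branch unavailable) [AND] = 0.18 × 0.14 = 0.025200
P(Primary loop lost) [OR] = 1 − (1−0.32) × (1−0.35) = 0.558000
P(Heat-sink path lost) [OR] = 1 − (1−0.025200) × (1−0.558000) = 0.569138
P(Secondary loop down) [AND] = 0.569138 × 0.21 = 0.119519
P(Makeup line lost) [OR] = 1 − (1−0.33) × (1−0.03) = 0.350100
P(Emergency loop fails) [OR] = 1 − (1−0.41) × (1−0.23) × (1−0.31) = 0.686533
P(Recirculation branch 2 unavailable) [AND] = 0.350100 × 0.686533 = 0.240355
P(Primary loop 2 down) [AND] = 0.18 × 0.39 = 0.070200
P(Heat-sink path 2 inoperative) [OR] = 1 − (1−0.070200) × (1−0.09) × (1−0.14) = 0.272339
P(Secondary loop 2 unavailable) [OR] = 1 − (1−0.272339) × (1−0.35) × (1−0.37) = 0.702023
P(Reactor cooling lost) [OR] = 1 − (1−0.119519) × (1−0.240355) × (1−0.702023) = 0.800697
Rounded to 4 decimal places: P(Reactor cooling lost) ≈ 0.8007.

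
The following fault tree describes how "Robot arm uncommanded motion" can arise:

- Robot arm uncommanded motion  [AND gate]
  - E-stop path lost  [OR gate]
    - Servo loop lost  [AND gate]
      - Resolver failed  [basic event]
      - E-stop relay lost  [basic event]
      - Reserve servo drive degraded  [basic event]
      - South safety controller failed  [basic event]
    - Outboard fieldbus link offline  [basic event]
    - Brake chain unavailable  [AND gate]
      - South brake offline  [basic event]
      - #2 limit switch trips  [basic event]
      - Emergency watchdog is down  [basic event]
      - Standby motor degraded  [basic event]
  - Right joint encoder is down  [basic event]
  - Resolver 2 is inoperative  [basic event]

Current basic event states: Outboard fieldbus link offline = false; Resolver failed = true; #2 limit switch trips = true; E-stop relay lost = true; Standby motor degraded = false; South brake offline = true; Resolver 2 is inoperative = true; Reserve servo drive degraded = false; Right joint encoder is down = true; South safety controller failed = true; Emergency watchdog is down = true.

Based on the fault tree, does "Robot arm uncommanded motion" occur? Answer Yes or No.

No

Servo loop lost [AND]: Resolver failed=occurs, E-stop relay lost=occurs, Reserve servo drive degraded=not, South safety controller failed=occurs → not all inputs occur → does not occur.
Brake chain unavailable [AND]: South brake offline=occurs, #2 limit switch trips=occurs, Emergency watchdog is down=occurs, Standby motor degraded=not → not all inputs occur → does not occur.
E-stop path lost [OR]: Servo loop lost=not, Outboard fieldbus link offline=not, Brake chain unavailable=not → no input occurs → does not occur.
Robot arm uncommanded motion [AND]: E-stop path lost=not, Right joint encoder is down=occurs, Resolver 2 is inoperative=occurs → not all inputs occur → does not occur.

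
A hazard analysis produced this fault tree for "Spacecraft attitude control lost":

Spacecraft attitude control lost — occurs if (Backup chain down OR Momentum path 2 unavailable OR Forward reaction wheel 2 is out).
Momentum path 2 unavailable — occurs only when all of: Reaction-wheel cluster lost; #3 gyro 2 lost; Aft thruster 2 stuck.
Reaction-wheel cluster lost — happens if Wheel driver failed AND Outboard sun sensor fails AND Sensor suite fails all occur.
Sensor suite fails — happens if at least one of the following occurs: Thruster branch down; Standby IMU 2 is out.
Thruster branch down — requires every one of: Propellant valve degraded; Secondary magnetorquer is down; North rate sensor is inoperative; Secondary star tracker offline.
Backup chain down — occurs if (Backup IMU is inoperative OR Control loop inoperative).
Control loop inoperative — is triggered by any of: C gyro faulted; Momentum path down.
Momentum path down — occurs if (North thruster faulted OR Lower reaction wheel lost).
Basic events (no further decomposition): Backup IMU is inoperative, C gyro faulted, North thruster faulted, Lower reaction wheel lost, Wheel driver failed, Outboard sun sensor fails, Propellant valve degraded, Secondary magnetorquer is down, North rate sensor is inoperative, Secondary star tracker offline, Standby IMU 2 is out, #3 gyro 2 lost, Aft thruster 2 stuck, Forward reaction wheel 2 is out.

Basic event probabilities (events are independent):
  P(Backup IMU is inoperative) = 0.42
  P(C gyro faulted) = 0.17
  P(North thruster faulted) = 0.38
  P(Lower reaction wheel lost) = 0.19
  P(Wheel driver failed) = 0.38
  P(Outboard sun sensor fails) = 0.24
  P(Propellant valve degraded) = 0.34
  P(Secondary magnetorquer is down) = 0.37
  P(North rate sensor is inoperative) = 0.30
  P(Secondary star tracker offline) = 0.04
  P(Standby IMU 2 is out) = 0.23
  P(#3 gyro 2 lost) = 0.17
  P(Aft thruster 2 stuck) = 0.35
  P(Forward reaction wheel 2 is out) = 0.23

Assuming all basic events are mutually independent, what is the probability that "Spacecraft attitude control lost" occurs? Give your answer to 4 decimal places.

0.8141

P(Momentum path down) [OR] = 1 − (1−0.38) × (1−0.19) = 0.497800
P(Control loop inoperative) [OR] = 1 − (1−0.17) × (1−0.497800) = 0.583174
P(Backup chain down) [OR] = 1 − (1−0.42) × (1−0.583174) = 0.758241
P(Thruster branch down) [AND] = 0.34 × 0.37 × 0.30 × 0.04 = 0.001510
P(Sensor suite fails) [OR] = 1 − (1−0.001510) × (1−0.23) = 0.231163
P(Reaction-wheel cluster lost) [AND] = 0.38 × 0.24 × 0.231163 = 0.021082
P(Momentum path 2 unavailable) [AND] = 0.021082 × 0.17 × 0.35 = 0.001254
P(Spacecraft attitude control lost) [OR] = 1 − (1−0.758241) × (1−0.001254) × (1−0.23) = 0.814079
Rounded to 4 decimal places: P(Spacecraft attitude control lost) ≈ 0.8141.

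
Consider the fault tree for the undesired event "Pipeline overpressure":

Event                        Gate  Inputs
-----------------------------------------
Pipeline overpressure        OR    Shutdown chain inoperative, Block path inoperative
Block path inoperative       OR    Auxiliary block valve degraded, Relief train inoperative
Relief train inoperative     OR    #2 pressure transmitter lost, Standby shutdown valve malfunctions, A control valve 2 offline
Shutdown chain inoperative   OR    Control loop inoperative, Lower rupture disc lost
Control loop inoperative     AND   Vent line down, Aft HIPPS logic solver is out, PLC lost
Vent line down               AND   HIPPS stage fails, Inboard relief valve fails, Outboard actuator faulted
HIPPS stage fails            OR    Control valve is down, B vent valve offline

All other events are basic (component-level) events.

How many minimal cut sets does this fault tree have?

HIPPS stage fails [OR]: union of children's cut sets → 2 cut set(s).
Vent line down [AND]: one cut set from each child combined → 2 × 1 × 1 = 2 cut set(s).
Control loop inoperative [AND]: one cut set from each child combined → 2 × 1 × 1 = 2 cut set(s).
Shutdown chain inoperative [OR]: union of children's cut sets → 3 cut set(s).
Relief train inoperative [OR]: union of children's cut sets → 3 cut set(s).
Block path inoperative [OR]: union of children's cut sets → 4 cut set(s).
Pipeline overpressure [OR]: union of children's cut sets → 7 cut set(s).
Minimal cut sets: {Aft HIPPS logic solver is out, Control valve is down, Inboard relief valve fails, Outboard actuator faulted, PLC lost}; {Aft HIPPS logic solver is out, B vent valve offline, Inboard relief valve fails, Outboard actuator faulted, PLC lost}; {Lower rupture disc lost}; {Auxiliary block valve degraded}; {#2 pressure transmitter lost}; {Standby shutdown valve malfunctions}; {A control valve 2 offline}.

7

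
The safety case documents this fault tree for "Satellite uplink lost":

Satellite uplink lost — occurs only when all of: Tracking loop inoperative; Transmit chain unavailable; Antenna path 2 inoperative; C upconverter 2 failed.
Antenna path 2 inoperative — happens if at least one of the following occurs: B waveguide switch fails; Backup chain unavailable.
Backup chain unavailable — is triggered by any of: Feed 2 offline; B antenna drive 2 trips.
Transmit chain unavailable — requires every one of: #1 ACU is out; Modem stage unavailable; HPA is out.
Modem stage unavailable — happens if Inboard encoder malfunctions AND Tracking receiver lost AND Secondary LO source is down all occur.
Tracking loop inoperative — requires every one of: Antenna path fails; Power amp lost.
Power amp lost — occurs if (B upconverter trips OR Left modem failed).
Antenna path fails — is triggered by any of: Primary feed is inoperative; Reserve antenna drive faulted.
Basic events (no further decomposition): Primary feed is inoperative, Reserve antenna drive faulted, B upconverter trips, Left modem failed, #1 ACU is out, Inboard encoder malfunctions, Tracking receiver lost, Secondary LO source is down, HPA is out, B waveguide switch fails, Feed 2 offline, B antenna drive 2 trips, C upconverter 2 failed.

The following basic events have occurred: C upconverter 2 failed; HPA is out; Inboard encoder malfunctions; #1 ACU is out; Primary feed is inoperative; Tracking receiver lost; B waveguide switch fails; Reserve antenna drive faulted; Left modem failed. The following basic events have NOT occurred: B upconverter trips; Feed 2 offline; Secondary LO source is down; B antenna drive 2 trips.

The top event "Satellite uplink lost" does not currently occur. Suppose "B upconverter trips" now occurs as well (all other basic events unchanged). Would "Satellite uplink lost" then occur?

Counterfactual: set "B upconverter trips" to occurred.
Antenna path fails [OR]: Primary feed is inoperative=occurs, Reserve antenna drive faulted=occurs → at least one input occurs → occurs.
Power amp lost [OR]: B upconverter trips=occurs, Left modem failed=occurs → at least one input occurs → occurs.
Tracking loop inoperative [AND]: Antenna path fails=occurs, Power amp lost=occurs → all inputs occur → occurs.
Modem stage unavailable [AND]: Inboard encoder malfunctions=occurs, Tracking receiver lost=occurs, Secondary LO source is down=not → not all inputs occur → does not occur.
Transmit chain unavailable [AND]: #1 ACU is out=occurs, Modem stage unavailable=not, HPA is out=occurs → not all inputs occur → does not occur.
Backup chain unavailable [OR]: Feed 2 offline=not, B antenna drive 2 trips=not → no input occurs → does not occur.
Antenna path 2 inoperative [OR]: B waveguide switch fails=occurs, Backup chain unavailable=not → at least one input occurs → occurs.
Satellite uplink lost [AND]: Tracking loop inoperative=occurs, Transmit chain unavailable=not, Antenna path 2 inoperative=occurs, C upconverter 2 failed=occurs → not all inputs occur → does not occur.

No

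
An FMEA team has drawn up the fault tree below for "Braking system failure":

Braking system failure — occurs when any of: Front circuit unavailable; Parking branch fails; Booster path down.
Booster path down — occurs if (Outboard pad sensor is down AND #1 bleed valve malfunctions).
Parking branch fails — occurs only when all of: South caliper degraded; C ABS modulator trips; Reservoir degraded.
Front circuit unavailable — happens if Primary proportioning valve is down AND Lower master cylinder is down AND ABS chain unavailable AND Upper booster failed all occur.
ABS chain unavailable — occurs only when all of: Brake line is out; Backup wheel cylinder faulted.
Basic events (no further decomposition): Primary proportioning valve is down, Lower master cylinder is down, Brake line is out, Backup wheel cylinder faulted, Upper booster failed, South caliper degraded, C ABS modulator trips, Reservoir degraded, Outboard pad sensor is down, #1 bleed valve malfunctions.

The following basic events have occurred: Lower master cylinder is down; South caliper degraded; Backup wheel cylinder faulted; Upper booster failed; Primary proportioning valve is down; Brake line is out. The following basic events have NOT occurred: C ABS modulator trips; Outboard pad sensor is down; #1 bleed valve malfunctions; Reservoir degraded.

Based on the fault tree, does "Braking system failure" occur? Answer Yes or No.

Yes

ABS chain unavailable [AND]: Brake line is out=occurs, Backup wheel cylinder faulted=occurs → all inputs occur → occurs.
Front circuit unavailable [AND]: Primary proportioning valve is down=occurs, Lower master cylinder is down=occurs, ABS chain unavailable=occurs, Upper booster failed=occurs → all inputs occur → occurs.
Parking branch fails [AND]: South caliper degraded=occurs, C ABS modulator trips=not, Reservoir degraded=not → not all inputs occur → does not occur.
Booster path down [AND]: Outboard pad sensor is down=not, #1 bleed valve malfunctions=not → not all inputs occur → does not occur.
Braking system failure [OR]: Front circuit unavailable=occurs, Parking branch fails=not, Booster path down=not → at least one input occurs → occurs.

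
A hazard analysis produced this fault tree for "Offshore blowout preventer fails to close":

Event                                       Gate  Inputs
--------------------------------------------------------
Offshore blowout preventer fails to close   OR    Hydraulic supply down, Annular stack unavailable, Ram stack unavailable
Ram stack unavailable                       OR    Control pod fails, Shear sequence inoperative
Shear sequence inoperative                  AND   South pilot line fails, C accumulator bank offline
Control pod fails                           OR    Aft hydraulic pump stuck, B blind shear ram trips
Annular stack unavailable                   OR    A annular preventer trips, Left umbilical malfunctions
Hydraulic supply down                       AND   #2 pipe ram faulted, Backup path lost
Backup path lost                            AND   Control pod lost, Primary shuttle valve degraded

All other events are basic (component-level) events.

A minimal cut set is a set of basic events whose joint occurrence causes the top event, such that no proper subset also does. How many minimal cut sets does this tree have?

6

Backup path lost [AND]: one cut set from each child combined → 1 × 1 = 1 cut set(s).
Hydraulic supply down [AND]: one cut set from each child combined → 1 × 1 = 1 cut set(s).
Annular stack unavailable [OR]: union of children's cut sets → 2 cut set(s).
Control pod fails [OR]: union of children's cut sets → 2 cut set(s).
Shear sequence inoperative [AND]: one cut set from each child combined → 1 × 1 = 1 cut set(s).
Ram stack unavailable [OR]: union of children's cut sets → 3 cut set(s).
Offshore blowout preventer fails to close [OR]: union of children's cut sets → 6 cut set(s).
Minimal cut sets: {#2 pipe ram faulted, Control pod lost, Primary shuttle valve degraded}; {A annular preventer trips}; {Left umbilical malfunctions}; {Aft hydraulic pump stuck}; {B blind shear ram trips}; {C accumulator bank offline, South pilot line fails}.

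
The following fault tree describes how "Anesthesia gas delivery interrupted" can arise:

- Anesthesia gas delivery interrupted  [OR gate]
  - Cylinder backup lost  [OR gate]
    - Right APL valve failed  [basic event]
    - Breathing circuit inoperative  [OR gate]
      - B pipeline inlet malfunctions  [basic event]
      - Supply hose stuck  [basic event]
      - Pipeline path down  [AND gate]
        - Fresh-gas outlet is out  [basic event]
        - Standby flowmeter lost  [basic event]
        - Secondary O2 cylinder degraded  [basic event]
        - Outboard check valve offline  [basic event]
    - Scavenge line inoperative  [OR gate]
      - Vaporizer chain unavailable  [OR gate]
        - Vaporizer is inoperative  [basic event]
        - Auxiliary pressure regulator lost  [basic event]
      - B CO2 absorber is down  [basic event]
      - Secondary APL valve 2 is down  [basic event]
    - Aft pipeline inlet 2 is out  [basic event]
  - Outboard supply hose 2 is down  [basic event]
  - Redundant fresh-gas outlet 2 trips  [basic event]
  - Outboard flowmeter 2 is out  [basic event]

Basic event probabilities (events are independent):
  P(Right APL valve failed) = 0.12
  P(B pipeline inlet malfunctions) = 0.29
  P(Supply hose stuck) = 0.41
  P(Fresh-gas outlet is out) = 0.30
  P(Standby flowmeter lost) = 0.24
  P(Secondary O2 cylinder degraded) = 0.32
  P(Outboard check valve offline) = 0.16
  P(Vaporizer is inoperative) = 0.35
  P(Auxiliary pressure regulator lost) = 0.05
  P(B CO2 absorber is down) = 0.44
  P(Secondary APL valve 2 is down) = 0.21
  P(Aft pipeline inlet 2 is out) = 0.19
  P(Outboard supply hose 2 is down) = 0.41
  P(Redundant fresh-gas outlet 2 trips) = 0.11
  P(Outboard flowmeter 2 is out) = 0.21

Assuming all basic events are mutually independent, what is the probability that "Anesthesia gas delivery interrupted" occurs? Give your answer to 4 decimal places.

0.9663

P(Pipeline path down) [AND] = 0.30 × 0.24 × 0.32 × 0.16 = 0.003686
P(Breathing circuit inoperative) [OR] = 1 − (1−0.29) × (1−0.41) × (1−0.003686) = 0.582644
P(Vaporizer chain unavailable) [OR] = 1 − (1−0.35) × (1−0.05) = 0.382500
P(Scavenge line inoperative) [OR] = 1 − (1−0.382500) × (1−0.44) × (1−0.21) = 0.726818
P(Cylinder backup lost) [OR] = 1 − (1−0.12) × (1−0.582644) × (1−0.726818) × (1−0.19) = 0.918731
P(Anesthesia gas delivery interrupted) [OR] = 1 − (1−0.918731) × (1−0.41) × (1−0.11) × (1−0.21) = 0.966287
Rounded to 4 decimal places: P(Anesthesia gas delivery interrupted) ≈ 0.9663.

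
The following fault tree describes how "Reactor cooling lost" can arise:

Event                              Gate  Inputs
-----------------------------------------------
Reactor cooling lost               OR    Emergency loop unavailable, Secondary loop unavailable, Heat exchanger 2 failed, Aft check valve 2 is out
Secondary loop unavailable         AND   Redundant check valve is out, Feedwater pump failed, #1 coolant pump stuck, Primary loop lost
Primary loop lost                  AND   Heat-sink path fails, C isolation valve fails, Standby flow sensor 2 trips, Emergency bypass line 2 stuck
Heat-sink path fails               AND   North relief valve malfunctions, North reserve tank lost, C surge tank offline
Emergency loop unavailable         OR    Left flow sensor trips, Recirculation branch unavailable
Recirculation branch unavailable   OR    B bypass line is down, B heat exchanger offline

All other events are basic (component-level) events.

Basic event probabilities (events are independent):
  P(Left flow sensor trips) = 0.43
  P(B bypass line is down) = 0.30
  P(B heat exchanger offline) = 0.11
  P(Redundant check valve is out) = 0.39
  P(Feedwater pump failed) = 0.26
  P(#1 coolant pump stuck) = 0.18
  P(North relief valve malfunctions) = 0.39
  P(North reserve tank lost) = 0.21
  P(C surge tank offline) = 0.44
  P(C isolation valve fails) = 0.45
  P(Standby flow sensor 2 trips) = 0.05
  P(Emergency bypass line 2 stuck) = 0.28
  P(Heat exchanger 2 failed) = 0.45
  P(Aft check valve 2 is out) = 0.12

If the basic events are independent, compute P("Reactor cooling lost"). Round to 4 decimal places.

0.8281

P(Recirculation branch unavailable) [OR] = 1 − (1−0.30) × (1−0.11) = 0.377000
P(Emergency loop unavailable) [OR] = 1 − (1−0.43) × (1−0.377000) = 0.644890
P(Heat-sink path fails) [AND] = 0.39 × 0.21 × 0.44 = 0.036036
P(Primary loop lost) [AND] = 0.036036 × 0.45 × 0.05 × 0.28 = 0.000227
P(Secondary loop unavailable) [AND] = 0.39 × 0.26 × 0.18 × 0.000227 = 0.000004
P(Reactor cooling lost) [OR] = 1 − (1−0.644890) × (1−0.000004) × (1−0.45) × (1−0.12) = 0.828127
Rounded to 4 decimal places: P(Reactor cooling lost) ≈ 0.8281.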